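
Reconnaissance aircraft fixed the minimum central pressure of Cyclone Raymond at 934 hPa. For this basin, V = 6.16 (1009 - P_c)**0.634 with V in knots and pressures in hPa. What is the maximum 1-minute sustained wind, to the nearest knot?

95 kt

ΔP = 1009 − 934 = 75 hPa.
75^0.634 ≈ 15.445.
V ≈ 6.16 × 15.445 ≈ 95.1 kt.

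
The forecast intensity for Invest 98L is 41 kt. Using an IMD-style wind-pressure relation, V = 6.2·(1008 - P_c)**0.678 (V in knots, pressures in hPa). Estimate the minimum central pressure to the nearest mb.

992 mb

ΔP = (V / 6.2)^(1/0.678) = (41/6.2)^1.475.
41/6.2 = 6.613; 6.613^1.475 ≈ 16.22 mb.
P_c = 1008 − 16.22 = 991.78 ≈ 992 mb.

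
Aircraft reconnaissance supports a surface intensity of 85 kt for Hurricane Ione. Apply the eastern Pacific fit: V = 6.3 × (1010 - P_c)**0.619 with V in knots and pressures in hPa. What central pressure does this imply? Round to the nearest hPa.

943 hPa

ΔP = (V / 6.3)^(1/0.619) = (85/6.3)^1.616.
85/6.3 = 13.492; 13.492^1.616 ≈ 66.93 hPa.
P_c = 1010 − 66.93 = 943.07 ≈ 943 hPa.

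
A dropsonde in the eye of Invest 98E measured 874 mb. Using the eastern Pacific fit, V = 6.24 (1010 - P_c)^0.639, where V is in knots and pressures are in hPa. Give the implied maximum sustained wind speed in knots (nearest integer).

ΔP = 1010 − 874 = 136 mb.
136^0.639 ≈ 23.085.
V ≈ 6.24 × 23.085 ≈ 144.1 kt.

144 kt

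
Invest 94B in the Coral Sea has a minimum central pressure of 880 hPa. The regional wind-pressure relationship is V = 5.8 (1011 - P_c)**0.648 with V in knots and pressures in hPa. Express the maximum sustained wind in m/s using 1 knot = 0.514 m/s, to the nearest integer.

ΔP = 1011 − 880 = 131 hPa.
V ≈ 5.8 × 131^0.648 = 5.8 × 23.550 ≈ 136.590 kt.
136.590 × 0.514 ≈ 70.21 m/s → 70 m/s.

70 m/s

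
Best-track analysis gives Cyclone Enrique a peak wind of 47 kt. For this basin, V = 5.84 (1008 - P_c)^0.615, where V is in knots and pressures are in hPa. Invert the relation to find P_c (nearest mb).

ΔP = (V / 5.84)^(1/0.615) = (47/5.84)^1.626.
47/5.84 = 8.048; 8.048^1.626 ≈ 29.69 mb.
P_c = 1008 − 29.69 = 978.31 ≈ 978 mb.

978 mb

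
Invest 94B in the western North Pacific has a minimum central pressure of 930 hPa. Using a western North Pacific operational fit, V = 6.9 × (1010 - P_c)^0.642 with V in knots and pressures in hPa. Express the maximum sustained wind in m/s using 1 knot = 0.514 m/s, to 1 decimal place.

ΔP = 1010 − 930 = 80 hPa.
V ≈ 6.9 × 80^0.642 = 6.9 × 16.664 ≈ 114.983 kt.
114.983 × 0.514 ≈ 59.10 m/s → 59.1 m/s.

59.1 m/s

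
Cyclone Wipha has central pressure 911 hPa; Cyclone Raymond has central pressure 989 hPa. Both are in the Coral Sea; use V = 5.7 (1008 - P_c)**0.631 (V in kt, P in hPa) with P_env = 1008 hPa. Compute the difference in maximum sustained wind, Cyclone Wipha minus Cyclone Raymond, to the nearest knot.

Cyclone Wipha: ΔP = 97; V ≈ 5.7 × 97^0.631 ≈ 102.22 kt.
Cyclone Raymond: ΔP = 19; V ≈ 5.7 × 19^0.631 ≈ 36.54 kt.
Difference ≈ 102.22 − 36.54 = 65.68 → 66 kt.

66 kt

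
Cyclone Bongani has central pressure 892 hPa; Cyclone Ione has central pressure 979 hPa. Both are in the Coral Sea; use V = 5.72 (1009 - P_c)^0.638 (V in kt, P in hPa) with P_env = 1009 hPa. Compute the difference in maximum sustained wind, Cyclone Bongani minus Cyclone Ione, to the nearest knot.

Cyclone Bongani: ΔP = 117; V ≈ 5.72 × 117^0.638 ≈ 119.37 kt.
Cyclone Ione: ΔP = 30; V ≈ 5.72 × 30^0.638 ≈ 50.10 kt.
Difference ≈ 119.37 − 50.10 = 69.27 → 69 kt.

69 kt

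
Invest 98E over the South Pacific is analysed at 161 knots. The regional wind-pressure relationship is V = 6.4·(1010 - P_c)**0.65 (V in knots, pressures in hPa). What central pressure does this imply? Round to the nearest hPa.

867 hPa

ΔP = (V / 6.4)^(1/0.65) = (161/6.4)^1.538.
161/6.4 = 25.156; 25.156^1.538 ≈ 142.84 hPa.
P_c = 1010 − 142.84 = 867.16 ≈ 867 hPa.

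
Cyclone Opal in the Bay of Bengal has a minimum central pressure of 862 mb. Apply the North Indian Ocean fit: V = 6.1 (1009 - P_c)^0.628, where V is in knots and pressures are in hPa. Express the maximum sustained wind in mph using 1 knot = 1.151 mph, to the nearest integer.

ΔP = 1009 − 862 = 147 mb.
V ≈ 6.1 × 147^0.628 = 6.1 × 22.965 ≈ 140.089 kt.
140.089 × 1.151 ≈ 161.24 mph → 161 mph.

161 mph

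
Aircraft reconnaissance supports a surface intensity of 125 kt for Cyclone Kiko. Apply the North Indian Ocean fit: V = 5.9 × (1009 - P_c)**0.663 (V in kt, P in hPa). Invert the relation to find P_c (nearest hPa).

ΔP = (V / 5.9)^(1/0.663) = (125/5.9)^1.508.
125/5.9 = 21.186; 21.186^1.508 ≈ 100.02 hPa.
P_c = 1009 − 100.02 = 908.98 ≈ 909 hPa.

909 hPa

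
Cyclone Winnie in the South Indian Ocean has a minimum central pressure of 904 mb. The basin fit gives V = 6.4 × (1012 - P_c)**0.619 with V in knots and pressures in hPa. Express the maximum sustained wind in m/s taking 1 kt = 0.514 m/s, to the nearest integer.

60 m/s

ΔP = 1012 − 904 = 108 mb.
V ≈ 6.4 × 108^0.619 = 6.4 × 18.142 ≈ 116.110 kt.
116.110 × 0.514 ≈ 59.68 m/s → 60 m/s.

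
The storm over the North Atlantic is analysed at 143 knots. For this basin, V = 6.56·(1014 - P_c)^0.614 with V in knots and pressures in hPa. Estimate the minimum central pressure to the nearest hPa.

863 hPa

ΔP = (V / 6.56)^(1/0.614) = (143/6.56)^1.629.
143/6.56 = 21.799; 21.799^1.629 ≈ 151.31 hPa.
P_c = 1014 − 151.31 = 862.69 ≈ 863 hPa.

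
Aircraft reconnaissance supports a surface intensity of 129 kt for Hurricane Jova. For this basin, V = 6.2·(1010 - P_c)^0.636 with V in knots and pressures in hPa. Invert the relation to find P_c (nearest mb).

892 mb

ΔP = (V / 6.2)^(1/0.636) = (129/6.2)^1.572.
129/6.2 = 20.806; 20.806^1.572 ≈ 118.21 mb.
P_c = 1010 − 118.21 = 891.79 ≈ 892 mb.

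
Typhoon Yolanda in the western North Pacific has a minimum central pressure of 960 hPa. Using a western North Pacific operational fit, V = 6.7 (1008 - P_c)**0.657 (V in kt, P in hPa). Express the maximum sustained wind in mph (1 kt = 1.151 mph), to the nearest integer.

ΔP = 1008 − 960 = 48 hPa.
V ≈ 6.7 × 48^0.657 = 6.7 × 12.723 ≈ 85.241 kt.
85.241 × 1.151 ≈ 98.11 mph → 98 mph.

98 mph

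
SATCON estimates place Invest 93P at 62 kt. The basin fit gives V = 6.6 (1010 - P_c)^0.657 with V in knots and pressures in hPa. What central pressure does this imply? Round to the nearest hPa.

980 hPa

ΔP = (V / 6.6)^(1/0.657) = (62/6.6)^1.522.
62/6.6 = 9.394; 9.394^1.522 ≈ 30.25 hPa.
P_c = 1010 − 30.25 = 979.75 ≈ 980 hPa.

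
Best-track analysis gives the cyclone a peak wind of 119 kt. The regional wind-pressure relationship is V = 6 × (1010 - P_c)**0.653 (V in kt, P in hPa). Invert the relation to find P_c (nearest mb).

913 mb

ΔP = (V / 6)^(1/0.653) = (119/6)^1.531.
119/6 = 19.833; 19.833^1.531 ≈ 97.01 mb.
P_c = 1010 − 97.01 = 912.99 ≈ 913 mb.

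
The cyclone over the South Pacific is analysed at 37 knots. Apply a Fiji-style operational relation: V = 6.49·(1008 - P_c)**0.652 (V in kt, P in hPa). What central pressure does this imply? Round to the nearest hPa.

994 hPa

ΔP = (V / 6.49)^(1/0.652) = (37/6.49)^1.534.
37/6.49 = 5.701; 5.701^1.534 ≈ 14.44 hPa.
P_c = 1008 − 14.44 = 993.56 ≈ 994 hPa.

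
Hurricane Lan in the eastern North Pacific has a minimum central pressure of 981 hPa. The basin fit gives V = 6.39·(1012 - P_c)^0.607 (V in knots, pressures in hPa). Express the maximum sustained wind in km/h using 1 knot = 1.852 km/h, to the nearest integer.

95 km/h

ΔP = 1012 − 981 = 31 hPa.
V ≈ 6.39 × 31^0.607 = 6.39 × 8.040 ≈ 51.376 kt.
51.376 × 1.852 ≈ 95.15 km/h → 95 km/h.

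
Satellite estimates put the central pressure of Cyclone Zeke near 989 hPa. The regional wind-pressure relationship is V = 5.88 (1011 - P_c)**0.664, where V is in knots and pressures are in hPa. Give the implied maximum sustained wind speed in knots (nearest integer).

ΔP = 1011 − 989 = 22 hPa.
22^0.664 ≈ 7.787.
V ≈ 5.88 × 7.787 ≈ 45.8 kt.

46 kt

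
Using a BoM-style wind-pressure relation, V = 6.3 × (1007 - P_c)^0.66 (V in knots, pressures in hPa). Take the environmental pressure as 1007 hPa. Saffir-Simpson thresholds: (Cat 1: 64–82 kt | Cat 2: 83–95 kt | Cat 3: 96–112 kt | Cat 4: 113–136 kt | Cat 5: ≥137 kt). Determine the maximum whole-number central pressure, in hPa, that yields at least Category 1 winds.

Category 1 begins at V = 64 kt.
Required ΔP = (64/6.3)^(1/0.66) = 10.159^1.515 ≈ 33.54 hPa.
P_c ≤ 1007 − 33.54 = 973.46, so the highest integer P_c is 973 hPa.

973 hPa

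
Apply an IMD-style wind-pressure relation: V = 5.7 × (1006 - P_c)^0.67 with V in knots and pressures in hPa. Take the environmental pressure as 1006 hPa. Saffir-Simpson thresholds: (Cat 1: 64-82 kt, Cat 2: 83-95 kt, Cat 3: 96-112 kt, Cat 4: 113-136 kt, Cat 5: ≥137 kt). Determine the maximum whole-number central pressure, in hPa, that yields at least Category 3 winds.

938 hPa

Category 3 begins at V = 96 kt.
Required ΔP = (96/5.7)^(1/0.67) = 16.842^1.493 ≈ 67.68 hPa.
P_c ≤ 1006 − 67.68 = 938.32, so the highest integer P_c is 938 hPa.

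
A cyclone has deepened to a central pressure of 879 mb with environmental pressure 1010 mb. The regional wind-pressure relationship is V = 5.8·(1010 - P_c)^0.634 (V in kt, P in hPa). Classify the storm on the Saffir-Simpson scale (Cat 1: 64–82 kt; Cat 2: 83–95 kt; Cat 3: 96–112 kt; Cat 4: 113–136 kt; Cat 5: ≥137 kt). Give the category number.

ΔP = 1010 − 879 = 131 mb.
V ≈ 5.8 × 131^0.634 = 5.8 × 22.00 ≈ 128 kt.
128 kt falls in the Category 4 band.

4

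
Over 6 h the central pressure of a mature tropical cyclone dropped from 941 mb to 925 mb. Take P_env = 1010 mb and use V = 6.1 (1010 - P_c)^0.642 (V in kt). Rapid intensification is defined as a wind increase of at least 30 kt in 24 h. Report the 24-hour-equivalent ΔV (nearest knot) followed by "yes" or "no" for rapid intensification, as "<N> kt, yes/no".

V₁: ΔP = 69, V ≈ 6.1 × 69^0.642 ≈ 92.44 kt.
V₂: ΔP = 85, V ≈ 6.1 × 85^0.642 ≈ 105.69 kt.
ΔV over 6 h = 13.25 kt → 24 h equivalent = 13.25 × 24/6 ≈ 53.00 kt.
53 kt ≥ 30 kt ⇒ rapid intensification.

53 kt, yes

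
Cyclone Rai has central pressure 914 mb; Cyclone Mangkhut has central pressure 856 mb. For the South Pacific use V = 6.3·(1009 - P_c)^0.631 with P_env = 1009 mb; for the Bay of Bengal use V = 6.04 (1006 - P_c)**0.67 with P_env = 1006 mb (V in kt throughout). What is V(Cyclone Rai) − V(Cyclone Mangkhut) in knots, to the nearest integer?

Cyclone Rai: ΔP = 95; V ≈ 6.3 × 95^0.631 ≈ 111.50 kt.
Cyclone Mangkhut: ΔP = 150; V ≈ 6.04 × 150^0.67 ≈ 173.39 kt.
Difference ≈ 111.50 − 173.39 = -61.89 → -62 kt.

-62 kt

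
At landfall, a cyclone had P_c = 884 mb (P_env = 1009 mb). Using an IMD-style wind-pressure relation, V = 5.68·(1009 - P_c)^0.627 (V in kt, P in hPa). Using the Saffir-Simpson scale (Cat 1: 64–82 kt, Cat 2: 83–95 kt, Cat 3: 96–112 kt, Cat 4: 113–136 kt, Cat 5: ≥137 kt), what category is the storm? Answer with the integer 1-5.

4

ΔP = 1009 − 884 = 125 mb.
V ≈ 5.68 × 125^0.627 = 5.68 × 20.64 ≈ 117 kt.
117 kt falls in the Category 4 band.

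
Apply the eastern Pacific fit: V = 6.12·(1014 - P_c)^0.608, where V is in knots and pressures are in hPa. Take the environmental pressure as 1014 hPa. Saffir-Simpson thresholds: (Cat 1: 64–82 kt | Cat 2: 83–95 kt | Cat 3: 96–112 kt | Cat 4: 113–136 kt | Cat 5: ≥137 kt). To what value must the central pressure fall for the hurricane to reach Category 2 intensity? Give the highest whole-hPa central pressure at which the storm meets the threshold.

Category 2 begins at V = 83 kt.
Required ΔP = (83/6.12)^(1/0.608) = 13.562^1.645 ≈ 72.84 hPa.
P_c ≤ 1014 − 72.84 = 941.16, so the highest integer P_c is 941 hPa.

941 hPa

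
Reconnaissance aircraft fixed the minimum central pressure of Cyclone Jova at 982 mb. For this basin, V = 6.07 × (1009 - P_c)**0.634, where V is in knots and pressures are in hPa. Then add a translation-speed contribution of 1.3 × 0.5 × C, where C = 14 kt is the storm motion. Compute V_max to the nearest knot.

ΔP = 1009 − 982 = 27 mb.
27^0.634 ≈ 8.081.
V ≈ 6.07 × 8.081 ≈ 49.1 kt.
Translation term: 1.3 × 0.5 × 14 = 9.1 kt.
Corrected V ≈ 58.2 kt → 58 kt.

58 kt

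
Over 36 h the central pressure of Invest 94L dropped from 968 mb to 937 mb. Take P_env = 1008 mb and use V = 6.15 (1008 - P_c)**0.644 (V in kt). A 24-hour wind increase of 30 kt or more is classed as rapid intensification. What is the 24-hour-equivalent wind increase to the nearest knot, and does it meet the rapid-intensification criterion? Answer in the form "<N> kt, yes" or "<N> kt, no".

20 kt, no

V₁: ΔP = 40, V ≈ 6.15 × 40^0.644 ≈ 66.16 kt.
V₂: ΔP = 71, V ≈ 6.15 × 71^0.644 ≈ 95.74 kt.
ΔV over 36 h = 29.58 kt → 24 h equivalent = 29.58 × 24/36 ≈ 19.72 kt.
20 kt < 30 kt ⇒ not rapid intensification.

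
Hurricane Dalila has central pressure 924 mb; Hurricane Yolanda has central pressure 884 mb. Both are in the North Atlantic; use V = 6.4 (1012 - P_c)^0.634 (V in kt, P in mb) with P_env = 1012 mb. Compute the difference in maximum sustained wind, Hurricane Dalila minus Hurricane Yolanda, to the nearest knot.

-29 kt

Hurricane Dalila: ΔP = 88; V ≈ 6.4 × 88^0.634 ≈ 109.39 kt.
Hurricane Yolanda: ΔP = 128; V ≈ 6.4 × 128^0.634 ≈ 138.72 kt.
Difference ≈ 109.39 − 138.72 = -29.33 → -29 kt.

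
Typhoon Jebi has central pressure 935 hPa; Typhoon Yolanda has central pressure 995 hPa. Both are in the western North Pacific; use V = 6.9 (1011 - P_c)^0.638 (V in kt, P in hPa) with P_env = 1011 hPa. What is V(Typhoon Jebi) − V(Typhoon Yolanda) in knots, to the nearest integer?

Typhoon Jebi: ΔP = 76; V ≈ 6.9 × 76^0.638 ≈ 109.35 kt.
Typhoon Yolanda: ΔP = 16; V ≈ 6.9 × 16^0.638 ≈ 40.46 kt.
Difference ≈ 109.35 − 40.46 = 68.89 → 69 kt.

69 kt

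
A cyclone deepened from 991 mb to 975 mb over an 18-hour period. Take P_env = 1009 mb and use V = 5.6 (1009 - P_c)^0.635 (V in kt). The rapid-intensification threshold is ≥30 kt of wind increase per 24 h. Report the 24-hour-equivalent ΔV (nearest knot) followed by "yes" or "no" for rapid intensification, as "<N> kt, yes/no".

V₁: ΔP = 18, V ≈ 5.6 × 18^0.635 ≈ 35.10 kt.
V₂: ΔP = 34, V ≈ 5.6 × 34^0.635 ≈ 52.56 kt.
ΔV over 18 h = 17.46 kt → 24 h equivalent = 17.46 × 24/18 ≈ 23.28 kt.
23 kt < 30 kt ⇒ not rapid intensification.

23 kt, no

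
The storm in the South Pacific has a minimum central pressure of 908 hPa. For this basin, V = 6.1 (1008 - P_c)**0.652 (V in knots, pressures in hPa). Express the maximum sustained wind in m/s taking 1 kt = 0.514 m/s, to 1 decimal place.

ΔP = 1008 − 908 = 100 hPa.
V ≈ 6.1 × 100^0.652 = 6.1 × 20.137 ≈ 122.837 kt.
122.837 × 0.514 ≈ 63.14 m/s → 63.1 m/s.

63.1 m/s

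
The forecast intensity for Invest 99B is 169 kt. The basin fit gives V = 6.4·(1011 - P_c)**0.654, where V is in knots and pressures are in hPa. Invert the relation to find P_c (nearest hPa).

862 hPa

ΔP = (V / 6.4)^(1/0.654) = (169/6.4)^1.529.
169/6.4 = 26.406; 26.406^1.529 ≈ 149.23 hPa.
P_c = 1011 − 149.23 = 861.77 ≈ 862 hPa.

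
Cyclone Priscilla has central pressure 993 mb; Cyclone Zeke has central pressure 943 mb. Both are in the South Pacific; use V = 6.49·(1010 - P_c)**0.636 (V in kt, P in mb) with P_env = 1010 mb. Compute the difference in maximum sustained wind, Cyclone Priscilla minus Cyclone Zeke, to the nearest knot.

-55 kt

Cyclone Priscilla: ΔP = 17; V ≈ 6.49 × 17^0.636 ≈ 39.34 kt.
Cyclone Zeke: ΔP = 67; V ≈ 6.49 × 67^0.636 ≈ 94.11 kt.
Difference ≈ 39.34 − 94.11 = -54.77 → -55 kt.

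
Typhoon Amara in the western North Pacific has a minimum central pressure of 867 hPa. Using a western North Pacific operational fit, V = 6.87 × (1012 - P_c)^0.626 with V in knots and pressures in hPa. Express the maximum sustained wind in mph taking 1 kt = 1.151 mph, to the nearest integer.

178 mph

ΔP = 1012 − 867 = 145 hPa.
V ≈ 6.87 × 145^0.626 = 6.87 × 22.543 ≈ 154.872 kt.
154.872 × 1.151 ≈ 178.26 mph → 178 mph.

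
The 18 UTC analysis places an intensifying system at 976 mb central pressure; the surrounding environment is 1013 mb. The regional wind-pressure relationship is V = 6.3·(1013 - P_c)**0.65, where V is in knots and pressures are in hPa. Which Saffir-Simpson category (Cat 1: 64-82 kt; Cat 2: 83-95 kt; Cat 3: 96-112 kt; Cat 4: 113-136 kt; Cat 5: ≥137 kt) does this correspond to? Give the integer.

ΔP = 1013 − 976 = 37 mb.
V ≈ 6.3 × 37^0.65 = 6.3 × 10.46 ≈ 66 kt.
66 kt falls in the Category 1 band.

1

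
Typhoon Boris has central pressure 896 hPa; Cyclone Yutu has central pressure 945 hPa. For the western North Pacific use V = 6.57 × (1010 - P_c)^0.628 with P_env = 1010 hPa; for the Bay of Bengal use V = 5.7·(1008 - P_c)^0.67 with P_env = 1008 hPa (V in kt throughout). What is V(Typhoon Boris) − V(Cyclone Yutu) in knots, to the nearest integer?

Typhoon Boris: ΔP = 114; V ≈ 6.57 × 114^0.628 ≈ 128.62 kt.
Cyclone Yutu: ΔP = 63; V ≈ 5.7 × 63^0.67 ≈ 91.50 kt.
Difference ≈ 128.62 − 91.50 = 37.12 → 37 kt.

37 kt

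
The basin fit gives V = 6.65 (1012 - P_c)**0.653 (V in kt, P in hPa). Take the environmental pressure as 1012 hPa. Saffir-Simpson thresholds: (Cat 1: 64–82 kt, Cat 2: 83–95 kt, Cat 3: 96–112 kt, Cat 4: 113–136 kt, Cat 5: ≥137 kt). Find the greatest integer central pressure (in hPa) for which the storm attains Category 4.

Category 4 begins at V = 113 kt.
Required ΔP = (113/6.65)^(1/0.653) = 16.992^1.531 ≈ 76.56 hPa.
P_c ≤ 1012 − 76.56 = 935.44, so the highest integer P_c is 935 hPa.

935 hPa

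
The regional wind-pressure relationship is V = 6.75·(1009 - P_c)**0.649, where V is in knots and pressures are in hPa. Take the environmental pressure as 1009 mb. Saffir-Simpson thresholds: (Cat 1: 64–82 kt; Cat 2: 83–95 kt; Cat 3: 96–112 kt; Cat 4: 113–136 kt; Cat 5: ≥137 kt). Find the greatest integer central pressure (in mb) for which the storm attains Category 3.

Category 3 begins at V = 96 kt.
Required ΔP = (96/6.75)^(1/0.649) = 14.222^1.541 ≈ 59.78 mb.
P_c ≤ 1009 − 59.78 = 949.22, so the highest integer P_c is 949 mb.

949 mb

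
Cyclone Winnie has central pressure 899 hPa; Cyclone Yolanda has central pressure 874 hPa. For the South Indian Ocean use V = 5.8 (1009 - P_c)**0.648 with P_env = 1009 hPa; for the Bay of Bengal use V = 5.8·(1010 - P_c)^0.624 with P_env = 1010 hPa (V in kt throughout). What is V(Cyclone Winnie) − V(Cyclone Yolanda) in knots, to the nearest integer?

Cyclone Winnie: ΔP = 110; V ≈ 5.8 × 110^0.648 ≈ 121.97 kt.
Cyclone Yolanda: ΔP = 136; V ≈ 5.8 × 136^0.624 ≈ 124.38 kt.
Difference ≈ 121.97 − 124.38 = -2.41 → -2 kt.

-2 kt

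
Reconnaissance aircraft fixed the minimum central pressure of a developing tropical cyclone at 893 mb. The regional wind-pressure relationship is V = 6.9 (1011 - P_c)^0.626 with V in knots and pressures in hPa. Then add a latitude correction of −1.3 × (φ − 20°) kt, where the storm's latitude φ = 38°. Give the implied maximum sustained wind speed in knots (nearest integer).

ΔP = 1011 − 893 = 118 mb.
118^0.626 ≈ 19.815.
V ≈ 6.9 × 19.815 ≈ 136.7 kt.
Latitude correction: −1.3 × (38 − 20) = -23.4 kt.
Corrected V ≈ 113.3 kt → 113 kt.

113 kt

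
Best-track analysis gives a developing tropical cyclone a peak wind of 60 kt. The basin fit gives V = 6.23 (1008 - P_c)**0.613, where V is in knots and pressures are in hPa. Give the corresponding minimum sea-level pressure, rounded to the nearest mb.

968 mb

ΔP = (V / 6.23)^(1/0.613) = (60/6.23)^1.631.
60/6.23 = 9.631; 9.631^1.631 ≈ 40.24 mb.
P_c = 1008 − 40.24 = 967.76 ≈ 968 mb.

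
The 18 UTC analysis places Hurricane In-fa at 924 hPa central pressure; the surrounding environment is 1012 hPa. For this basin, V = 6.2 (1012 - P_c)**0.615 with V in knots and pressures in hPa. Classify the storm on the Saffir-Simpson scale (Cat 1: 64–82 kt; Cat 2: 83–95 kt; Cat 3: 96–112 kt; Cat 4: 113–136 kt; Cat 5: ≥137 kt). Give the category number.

ΔP = 1012 − 924 = 88 hPa.
V ≈ 6.2 × 88^0.615 = 6.2 × 15.70 ≈ 97 kt.
97 kt falls in the Category 3 band.

3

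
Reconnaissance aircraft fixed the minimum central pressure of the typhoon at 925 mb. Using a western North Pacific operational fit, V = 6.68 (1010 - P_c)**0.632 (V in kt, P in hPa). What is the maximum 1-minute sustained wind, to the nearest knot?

111 kt

ΔP = 1010 − 925 = 85 mb.
85^0.632 ≈ 16.573.
V ≈ 6.68 × 16.573 ≈ 110.7 kt.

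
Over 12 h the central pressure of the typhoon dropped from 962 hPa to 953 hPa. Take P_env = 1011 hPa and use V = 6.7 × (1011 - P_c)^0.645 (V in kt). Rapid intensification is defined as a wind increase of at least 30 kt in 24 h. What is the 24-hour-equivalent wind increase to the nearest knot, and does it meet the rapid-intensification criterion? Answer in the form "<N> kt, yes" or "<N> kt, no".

19 kt, no

V₁: ΔP = 49, V ≈ 6.7 × 49^0.645 ≈ 82.46 kt.
V₂: ΔP = 58, V ≈ 6.7 × 58^0.645 ≈ 91.94 kt.
ΔV over 12 h = 9.48 kt → 24 h equivalent = 9.48 × 24/12 ≈ 18.96 kt.
19 kt < 30 kt ⇒ not rapid intensification.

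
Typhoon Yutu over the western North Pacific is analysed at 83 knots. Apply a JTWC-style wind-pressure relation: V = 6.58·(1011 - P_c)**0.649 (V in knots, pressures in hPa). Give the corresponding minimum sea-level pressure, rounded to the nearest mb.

961 mb

ΔP = (V / 6.58)^(1/0.649) = (83/6.58)^1.541.
83/6.58 = 12.614; 12.614^1.541 ≈ 49.69 mb.
P_c = 1011 − 49.69 = 961.31 ≈ 961 mb.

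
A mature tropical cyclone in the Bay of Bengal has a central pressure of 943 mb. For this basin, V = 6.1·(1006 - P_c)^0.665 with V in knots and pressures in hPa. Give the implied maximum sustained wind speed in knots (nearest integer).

96 kt

ΔP = 1006 − 943 = 63 mb.
63^0.665 ≈ 15.724.
V ≈ 6.1 × 15.724 ≈ 95.9 kt.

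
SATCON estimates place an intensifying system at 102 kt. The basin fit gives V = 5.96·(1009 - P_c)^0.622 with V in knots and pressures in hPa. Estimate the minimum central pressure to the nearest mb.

913 mb

ΔP = (V / 5.96)^(1/0.622) = (102/5.96)^1.608.
102/5.96 = 17.114; 17.114^1.608 ≈ 96.14 mb.
P_c = 1009 − 96.14 = 912.86 ≈ 913 mb.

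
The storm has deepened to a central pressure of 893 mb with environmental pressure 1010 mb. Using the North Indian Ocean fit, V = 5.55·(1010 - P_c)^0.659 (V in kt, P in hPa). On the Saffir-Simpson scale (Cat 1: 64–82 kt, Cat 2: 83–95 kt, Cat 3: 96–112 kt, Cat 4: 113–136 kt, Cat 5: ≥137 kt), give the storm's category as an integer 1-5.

ΔP = 1010 − 893 = 117 mb.
V ≈ 5.55 × 117^0.659 = 5.55 × 23.06 ≈ 128 kt.
128 kt falls in the Category 4 band.

4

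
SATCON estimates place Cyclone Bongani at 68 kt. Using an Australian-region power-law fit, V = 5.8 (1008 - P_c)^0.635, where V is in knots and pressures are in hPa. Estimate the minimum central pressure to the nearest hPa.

ΔP = (V / 5.8)^(1/0.635) = (68/5.8)^1.575.
68/5.8 = 11.724; 11.724^1.575 ≈ 48.26 hPa.
P_c = 1008 − 48.26 = 959.74 ≈ 960 hPa.

960 hPa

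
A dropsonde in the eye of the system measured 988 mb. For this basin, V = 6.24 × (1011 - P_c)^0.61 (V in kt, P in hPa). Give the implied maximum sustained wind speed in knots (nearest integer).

42 kt

ΔP = 1011 − 988 = 23 mb.
23^0.61 ≈ 6.771.
V ≈ 6.24 × 6.771 ≈ 42.3 kt.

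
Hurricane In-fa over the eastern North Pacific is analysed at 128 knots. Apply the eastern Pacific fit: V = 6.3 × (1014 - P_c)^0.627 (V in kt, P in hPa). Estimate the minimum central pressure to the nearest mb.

ΔP = (V / 6.3)^(1/0.627) = (128/6.3)^1.595.
128/6.3 = 20.317; 20.317^1.595 ≈ 121.88 mb.
P_c = 1014 − 121.88 = 892.12 ≈ 892 mb.

892 mb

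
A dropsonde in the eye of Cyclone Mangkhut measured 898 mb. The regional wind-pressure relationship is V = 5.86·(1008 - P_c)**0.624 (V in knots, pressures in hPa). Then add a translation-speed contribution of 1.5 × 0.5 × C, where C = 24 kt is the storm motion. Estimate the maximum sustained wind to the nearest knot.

128 kt

ΔP = 1008 − 898 = 110 mb.
110^0.624 ≈ 18.786.
V ≈ 5.86 × 18.786 ≈ 110.1 kt.
Translation term: 1.5 × 0.5 × 24 = 18 kt.
Corrected V ≈ 128.1 kt → 128 kt.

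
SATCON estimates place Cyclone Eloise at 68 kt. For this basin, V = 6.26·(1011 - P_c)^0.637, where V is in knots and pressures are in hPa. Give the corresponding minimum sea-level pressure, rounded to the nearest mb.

969 mb

ΔP = (V / 6.26)^(1/0.637) = (68/6.26)^1.570.
68/6.26 = 10.863; 10.863^1.570 ≈ 42.29 mb.
P_c = 1011 − 42.29 = 968.71 ≈ 969 mb.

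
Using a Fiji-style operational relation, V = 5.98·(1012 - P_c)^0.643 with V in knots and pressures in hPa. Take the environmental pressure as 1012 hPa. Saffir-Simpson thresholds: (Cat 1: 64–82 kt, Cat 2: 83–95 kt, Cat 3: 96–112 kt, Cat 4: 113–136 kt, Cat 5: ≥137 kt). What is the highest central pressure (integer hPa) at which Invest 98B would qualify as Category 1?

972 hPa

Category 1 begins at V = 64 kt.
Required ΔP = (64/5.98)^(1/0.643) = 10.702^1.555 ≈ 39.91 hPa.
P_c ≤ 1012 − 39.91 = 972.09, so the highest integer P_c is 972 hPa.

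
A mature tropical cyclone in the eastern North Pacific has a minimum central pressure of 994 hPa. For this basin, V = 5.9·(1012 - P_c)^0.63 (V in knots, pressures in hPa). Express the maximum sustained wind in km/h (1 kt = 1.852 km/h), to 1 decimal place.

ΔP = 1012 − 994 = 18 hPa.
V ≈ 5.9 × 18^0.63 = 5.9 × 6.178 ≈ 36.448 kt.
36.448 × 1.852 ≈ 67.50 km/h → 67.5 km/h.

67.5 km/h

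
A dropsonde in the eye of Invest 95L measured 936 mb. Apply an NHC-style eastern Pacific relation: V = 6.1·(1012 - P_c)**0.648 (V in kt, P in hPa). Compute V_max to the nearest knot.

ΔP = 1012 − 936 = 76 mb.
76^0.648 ≈ 16.549.
V ≈ 6.1 × 16.549 ≈ 100.9 kt.

101 kt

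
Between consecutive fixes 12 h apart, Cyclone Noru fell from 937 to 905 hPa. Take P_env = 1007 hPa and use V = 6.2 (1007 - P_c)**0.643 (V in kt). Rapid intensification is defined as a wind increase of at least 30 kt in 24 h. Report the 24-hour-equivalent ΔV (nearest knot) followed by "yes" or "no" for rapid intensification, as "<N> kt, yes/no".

52 kt, yes

V₁: ΔP = 70, V ≈ 6.2 × 70^0.643 ≈ 95.23 kt.
V₂: ΔP = 102, V ≈ 6.2 × 102^0.643 ≈ 121.32 kt.
ΔV over 12 h = 26.09 kt → 24 h equivalent = 26.09 × 24/12 ≈ 52.18 kt.
52 kt ≥ 30 kt ⇒ rapid intensification.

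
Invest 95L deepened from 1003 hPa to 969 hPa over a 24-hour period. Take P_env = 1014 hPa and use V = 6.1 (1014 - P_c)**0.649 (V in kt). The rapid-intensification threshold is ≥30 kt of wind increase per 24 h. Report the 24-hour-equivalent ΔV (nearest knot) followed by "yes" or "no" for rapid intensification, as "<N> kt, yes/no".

V₁: ΔP = 11, V ≈ 6.1 × 11^0.649 ≈ 28.92 kt.
V₂: ΔP = 45, V ≈ 6.1 × 45^0.649 ≈ 72.15 kt.
ΔV over 24 h = 43.23 kt → 24 h equivalent = 43.23 × 24/24 ≈ 43.23 kt.
43 kt ≥ 30 kt ⇒ rapid intensification.

43 kt, yes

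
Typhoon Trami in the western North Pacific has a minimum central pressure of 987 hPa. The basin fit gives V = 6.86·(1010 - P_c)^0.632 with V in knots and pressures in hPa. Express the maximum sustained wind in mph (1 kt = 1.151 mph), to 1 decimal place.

ΔP = 1010 − 987 = 23 hPa.
V ≈ 6.86 × 23^0.632 = 6.86 × 7.255 ≈ 49.766 kt.
49.766 × 1.151 ≈ 57.28 mph → 57.3 mph.

57.3 mph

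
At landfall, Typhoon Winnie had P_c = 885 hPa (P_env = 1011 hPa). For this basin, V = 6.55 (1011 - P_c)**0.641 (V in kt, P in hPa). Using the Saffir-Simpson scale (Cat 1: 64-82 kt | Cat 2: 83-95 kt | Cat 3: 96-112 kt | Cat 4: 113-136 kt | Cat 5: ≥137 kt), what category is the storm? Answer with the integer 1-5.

ΔP = 1011 − 885 = 126 hPa.
V ≈ 6.55 × 126^0.641 = 6.55 × 22.20 ≈ 145 kt.
145 kt falls in the Category 5 band.

5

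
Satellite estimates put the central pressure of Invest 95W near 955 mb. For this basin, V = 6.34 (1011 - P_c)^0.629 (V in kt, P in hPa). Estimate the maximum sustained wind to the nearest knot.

ΔP = 1011 − 955 = 56 mb.
56^0.629 ≈ 12.578.
V ≈ 6.34 × 12.578 ≈ 79.7 kt.

80 kt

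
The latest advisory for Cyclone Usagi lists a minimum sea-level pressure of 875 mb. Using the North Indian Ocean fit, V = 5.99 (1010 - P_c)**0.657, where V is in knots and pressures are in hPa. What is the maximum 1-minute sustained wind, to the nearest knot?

ΔP = 1010 − 875 = 135 mb.
135^0.657 ≈ 25.097.
V ≈ 5.99 × 25.097 ≈ 150.3 kt.

150 kt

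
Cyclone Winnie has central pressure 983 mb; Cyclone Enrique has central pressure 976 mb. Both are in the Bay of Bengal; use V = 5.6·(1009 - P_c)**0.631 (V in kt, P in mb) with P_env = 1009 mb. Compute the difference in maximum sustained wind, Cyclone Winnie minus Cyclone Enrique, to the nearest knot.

-7 kt

Cyclone Winnie: ΔP = 26; V ≈ 5.6 × 26^0.631 ≈ 43.76 kt.
Cyclone Enrique: ΔP = 33; V ≈ 5.6 × 33^0.631 ≈ 50.86 kt.
Difference ≈ 43.76 − 50.86 = -7.10 → -7 kt.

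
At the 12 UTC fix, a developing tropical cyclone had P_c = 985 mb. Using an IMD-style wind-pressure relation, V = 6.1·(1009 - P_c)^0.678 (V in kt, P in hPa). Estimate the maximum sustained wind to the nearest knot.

ΔP = 1009 − 985 = 24 mb.
24^0.678 ≈ 8.625.
V ≈ 6.1 × 8.625 ≈ 52.6 kt.

53 kt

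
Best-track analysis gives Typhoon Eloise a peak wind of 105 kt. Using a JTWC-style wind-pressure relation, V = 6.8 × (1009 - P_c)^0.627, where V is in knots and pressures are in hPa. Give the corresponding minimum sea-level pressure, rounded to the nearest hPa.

ΔP = (V / 6.8)^(1/0.627) = (105/6.8)^1.595.
105/6.8 = 15.441; 15.441^1.595 ≈ 78.67 hPa.
P_c = 1009 − 78.67 = 930.33 ≈ 930 hPa.

930 hPa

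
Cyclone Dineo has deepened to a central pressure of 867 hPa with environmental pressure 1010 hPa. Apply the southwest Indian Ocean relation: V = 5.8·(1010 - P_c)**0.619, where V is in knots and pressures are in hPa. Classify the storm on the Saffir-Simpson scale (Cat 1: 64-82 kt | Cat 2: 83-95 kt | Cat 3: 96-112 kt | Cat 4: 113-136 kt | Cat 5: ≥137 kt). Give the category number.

4

ΔP = 1010 − 867 = 143 hPa.
V ≈ 5.8 × 143^0.619 = 5.8 × 21.59 ≈ 125 kt.
125 kt falls in the Category 4 band.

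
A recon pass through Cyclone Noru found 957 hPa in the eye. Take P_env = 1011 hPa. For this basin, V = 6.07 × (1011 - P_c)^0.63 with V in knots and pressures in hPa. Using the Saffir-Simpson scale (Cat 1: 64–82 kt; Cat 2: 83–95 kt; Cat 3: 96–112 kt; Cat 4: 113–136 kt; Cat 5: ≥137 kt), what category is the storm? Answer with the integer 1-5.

ΔP = 1011 − 957 = 54 hPa.
V ≈ 6.07 × 54^0.63 = 6.07 × 12.34 ≈ 75 kt.
75 kt falls in the Category 1 band.

1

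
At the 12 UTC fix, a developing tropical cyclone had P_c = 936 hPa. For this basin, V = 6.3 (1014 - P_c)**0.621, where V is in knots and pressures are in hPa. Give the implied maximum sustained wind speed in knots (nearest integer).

94 kt

ΔP = 1014 − 936 = 78 hPa.
78^0.621 ≈ 14.962.
V ≈ 6.3 × 14.962 ≈ 94.3 kt.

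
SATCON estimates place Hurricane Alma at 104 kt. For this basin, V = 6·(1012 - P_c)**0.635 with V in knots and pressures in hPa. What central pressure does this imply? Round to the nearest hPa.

ΔP = (V / 6)^(1/0.635) = (104/6)^1.575.
104/6 = 17.333; 17.333^1.575 ≈ 89.33 hPa.
P_c = 1012 − 89.33 = 922.67 ≈ 923 hPa.

923 hPa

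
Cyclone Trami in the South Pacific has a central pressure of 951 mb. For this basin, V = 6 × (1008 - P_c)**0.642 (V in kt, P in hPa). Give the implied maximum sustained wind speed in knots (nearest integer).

ΔP = 1008 − 951 = 57 mb.
57^0.642 ≈ 13.405.
V ≈ 6 × 13.405 ≈ 80.4 kt.

80 kt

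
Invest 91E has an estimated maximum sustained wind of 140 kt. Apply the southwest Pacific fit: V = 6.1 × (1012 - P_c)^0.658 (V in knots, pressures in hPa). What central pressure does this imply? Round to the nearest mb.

895 mb

ΔP = (V / 6.1)^(1/0.658) = (140/6.1)^1.520.
140/6.1 = 22.951; 22.951^1.520 ≈ 116.97 mb.
P_c = 1012 − 116.97 = 895.03 ≈ 895 mb.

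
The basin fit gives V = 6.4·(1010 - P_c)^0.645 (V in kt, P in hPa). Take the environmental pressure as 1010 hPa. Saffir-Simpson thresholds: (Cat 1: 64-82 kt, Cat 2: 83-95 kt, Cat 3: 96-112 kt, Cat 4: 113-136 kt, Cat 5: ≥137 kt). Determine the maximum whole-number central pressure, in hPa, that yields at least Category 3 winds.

943 hPa

Category 3 begins at V = 96 kt.
Required ΔP = (96/6.4)^(1/0.645) = 15.000^1.550 ≈ 66.59 hPa.
P_c ≤ 1010 − 66.59 = 943.41, so the highest integer P_c is 943 hPa.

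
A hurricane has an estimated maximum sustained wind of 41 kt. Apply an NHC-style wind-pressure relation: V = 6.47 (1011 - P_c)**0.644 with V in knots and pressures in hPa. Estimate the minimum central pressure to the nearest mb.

ΔP = (V / 6.47)^(1/0.644) = (41/6.47)^1.553.
41/6.47 = 6.337; 6.337^1.553 ≈ 17.59 mb.
P_c = 1011 − 17.59 = 993.41 ≈ 993 mb.

993 mb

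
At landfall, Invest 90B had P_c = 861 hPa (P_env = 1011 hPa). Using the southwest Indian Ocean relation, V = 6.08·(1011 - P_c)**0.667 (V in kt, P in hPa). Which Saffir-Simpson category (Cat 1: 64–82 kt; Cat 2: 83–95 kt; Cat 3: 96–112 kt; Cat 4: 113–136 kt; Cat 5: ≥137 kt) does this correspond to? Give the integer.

ΔP = 1011 − 861 = 150 hPa.
V ≈ 6.08 × 150^0.667 = 6.08 × 28.28 ≈ 172 kt.
172 kt falls in the Category 5 band.

5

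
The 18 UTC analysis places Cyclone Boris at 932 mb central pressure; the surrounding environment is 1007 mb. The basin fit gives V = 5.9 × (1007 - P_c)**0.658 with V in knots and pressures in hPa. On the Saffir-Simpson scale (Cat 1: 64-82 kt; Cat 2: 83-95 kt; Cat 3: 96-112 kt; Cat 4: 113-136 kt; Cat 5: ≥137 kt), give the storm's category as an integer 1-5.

3

ΔP = 1007 − 932 = 75 mb.
V ≈ 5.9 × 75^0.658 = 5.9 × 17.13 ≈ 101 kt.
101 kt falls in the Category 3 band.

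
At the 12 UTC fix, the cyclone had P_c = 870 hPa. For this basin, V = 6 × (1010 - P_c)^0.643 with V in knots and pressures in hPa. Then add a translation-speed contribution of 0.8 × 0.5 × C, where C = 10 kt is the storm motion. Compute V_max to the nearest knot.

148 kt

ΔP = 1010 − 870 = 140 hPa.
140^0.643 ≈ 23.986.
V ≈ 6 × 23.986 ≈ 143.9 kt.
Translation term: 0.8 × 0.5 × 10 = 4 kt.
Corrected V ≈ 147.9 kt → 148 kt.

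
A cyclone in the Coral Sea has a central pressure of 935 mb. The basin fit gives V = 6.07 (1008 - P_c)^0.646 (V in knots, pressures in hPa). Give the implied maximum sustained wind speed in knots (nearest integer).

ΔP = 1008 − 935 = 73 mb.
73^0.646 ≈ 15.985.
V ≈ 6.07 × 15.985 ≈ 97.0 kt.

97 kt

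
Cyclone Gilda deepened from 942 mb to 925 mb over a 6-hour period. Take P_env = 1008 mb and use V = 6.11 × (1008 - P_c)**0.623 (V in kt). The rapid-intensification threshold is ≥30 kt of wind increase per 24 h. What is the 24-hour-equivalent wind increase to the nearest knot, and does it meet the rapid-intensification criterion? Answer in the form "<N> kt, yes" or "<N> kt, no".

51 kt, yes

V₁: ΔP = 66, V ≈ 6.11 × 66^0.623 ≈ 83.10 kt.
V₂: ΔP = 83, V ≈ 6.11 × 83^0.623 ≈ 95.86 kt.
ΔV over 6 h = 12.76 kt → 24 h equivalent = 12.76 × 24/6 ≈ 51.04 kt.
51 kt ≥ 30 kt ⇒ rapid intensification.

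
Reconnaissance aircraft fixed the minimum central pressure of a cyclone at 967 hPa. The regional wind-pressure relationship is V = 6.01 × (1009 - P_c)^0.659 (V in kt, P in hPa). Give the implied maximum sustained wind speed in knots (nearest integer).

71 kt

ΔP = 1009 − 967 = 42 hPa.
42^0.659 ≈ 11.741.
V ≈ 6.01 × 11.741 ≈ 70.6 kt.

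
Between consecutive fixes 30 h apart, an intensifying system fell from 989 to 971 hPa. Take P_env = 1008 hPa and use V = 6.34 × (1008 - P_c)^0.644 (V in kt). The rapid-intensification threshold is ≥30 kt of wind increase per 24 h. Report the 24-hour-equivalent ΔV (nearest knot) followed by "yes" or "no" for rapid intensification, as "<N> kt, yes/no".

18 kt, no

V₁: ΔP = 19, V ≈ 6.34 × 19^0.644 ≈ 42.23 kt.
V₂: ΔP = 37, V ≈ 6.34 × 37^0.644 ≈ 64.87 kt.
ΔV over 30 h = 22.64 kt → 24 h equivalent = 22.64 × 24/30 ≈ 18.11 kt.
18 kt < 30 kt ⇒ not rapid intensification.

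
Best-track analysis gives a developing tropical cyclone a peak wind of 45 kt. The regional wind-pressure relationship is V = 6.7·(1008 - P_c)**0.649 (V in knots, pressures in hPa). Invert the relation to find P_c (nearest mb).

ΔP = (V / 6.7)^(1/0.649) = (45/6.7)^1.541.
45/6.7 = 6.716; 6.716^1.541 ≈ 18.81 mb.
P_c = 1008 − 18.81 = 989.19 ≈ 989 mb.

989 mb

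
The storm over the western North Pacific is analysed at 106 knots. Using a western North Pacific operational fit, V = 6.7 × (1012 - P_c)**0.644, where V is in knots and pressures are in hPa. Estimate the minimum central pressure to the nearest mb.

ΔP = (V / 6.7)^(1/0.644) = (106/6.7)^1.553.
106/6.7 = 15.821; 15.821^1.553 ≈ 72.80 mb.
P_c = 1012 − 72.80 = 939.20 ≈ 939 mb.

939 mb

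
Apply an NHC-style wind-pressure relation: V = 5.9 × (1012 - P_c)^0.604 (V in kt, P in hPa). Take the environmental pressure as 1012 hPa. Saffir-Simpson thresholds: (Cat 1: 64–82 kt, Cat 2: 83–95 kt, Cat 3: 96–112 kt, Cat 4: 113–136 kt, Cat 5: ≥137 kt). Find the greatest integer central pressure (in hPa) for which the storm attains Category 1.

Category 1 begins at V = 64 kt.
Required ΔP = (64/5.9)^(1/0.604) = 10.847^1.656 ≈ 51.77 hPa.
P_c ≤ 1012 − 51.77 = 960.23, so the highest integer P_c is 960 hPa.

960 hPa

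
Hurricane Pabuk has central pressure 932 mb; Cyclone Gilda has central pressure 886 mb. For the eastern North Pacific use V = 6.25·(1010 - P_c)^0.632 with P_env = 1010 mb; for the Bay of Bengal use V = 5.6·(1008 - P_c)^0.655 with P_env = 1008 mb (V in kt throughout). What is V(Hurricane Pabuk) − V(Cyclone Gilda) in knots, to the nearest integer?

Hurricane Pabuk: ΔP = 78; V ≈ 6.25 × 78^0.632 ≈ 98.10 kt.
Cyclone Gilda: ΔP = 122; V ≈ 5.6 × 122^0.655 ≈ 130.24 kt.
Difference ≈ 98.10 − 130.24 = -32.14 → -32 kt.

-32 kt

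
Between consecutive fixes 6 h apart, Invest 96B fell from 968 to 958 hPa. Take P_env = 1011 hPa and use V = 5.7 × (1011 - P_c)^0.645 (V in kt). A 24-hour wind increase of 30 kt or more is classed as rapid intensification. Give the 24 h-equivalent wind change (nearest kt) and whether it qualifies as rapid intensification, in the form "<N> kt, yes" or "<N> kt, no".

V₁: ΔP = 43, V ≈ 5.7 × 43^0.645 ≈ 64.49 kt.
V₂: ΔP = 53, V ≈ 5.7 × 53^0.645 ≈ 73.80 kt.
ΔV over 6 h = 9.31 kt → 24 h equivalent = 9.31 × 24/6 ≈ 37.24 kt.
37 kt ≥ 30 kt ⇒ rapid intensification.

37 kt, yes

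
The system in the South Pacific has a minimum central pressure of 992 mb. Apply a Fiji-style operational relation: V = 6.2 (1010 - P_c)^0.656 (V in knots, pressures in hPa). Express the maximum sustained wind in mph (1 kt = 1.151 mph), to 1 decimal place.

ΔP = 1010 − 992 = 18 mb.
V ≈ 6.2 × 18^0.656 = 6.2 × 6.660 ≈ 41.291 kt.
41.291 × 1.151 ≈ 47.53 mph → 47.5 mph.

47.5 mph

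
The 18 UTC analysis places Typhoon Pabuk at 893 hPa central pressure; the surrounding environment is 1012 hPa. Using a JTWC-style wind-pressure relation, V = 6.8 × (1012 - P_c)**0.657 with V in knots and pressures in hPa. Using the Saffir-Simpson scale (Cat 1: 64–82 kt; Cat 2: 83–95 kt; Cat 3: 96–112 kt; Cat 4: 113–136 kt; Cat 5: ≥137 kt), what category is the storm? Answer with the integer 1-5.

5

ΔP = 1012 − 893 = 119 hPa.
V ≈ 6.8 × 119^0.657 = 6.8 × 23.10 ≈ 157 kt.
157 kt falls in the Category 5 band.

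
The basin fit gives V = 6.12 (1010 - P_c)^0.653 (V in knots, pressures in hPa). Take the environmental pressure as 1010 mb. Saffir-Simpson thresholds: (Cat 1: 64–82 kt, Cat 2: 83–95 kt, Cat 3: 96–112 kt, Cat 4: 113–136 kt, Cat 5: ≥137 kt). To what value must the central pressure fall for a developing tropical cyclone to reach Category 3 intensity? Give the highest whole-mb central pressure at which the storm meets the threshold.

942 mb

Category 3 begins at V = 96 kt.
Required ΔP = (96/6.12)^(1/0.653) = 15.686^1.531 ≈ 67.73 mb.
P_c ≤ 1010 − 67.73 = 942.27, so the highest integer P_c is 942 mb.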